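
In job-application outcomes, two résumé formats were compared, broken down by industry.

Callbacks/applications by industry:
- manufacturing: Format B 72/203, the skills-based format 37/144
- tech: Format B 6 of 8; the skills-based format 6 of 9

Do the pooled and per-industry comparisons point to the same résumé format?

Manufacturing: Format B 72/203 = 35.5%, the skills-based format 37/144 = 25.7% → Format B
Tech: Format B 6/8 = 75.0%, the skills-based format 6/9 = 66.7% → Format B
Overall: Format B 78/211 = 37.0%, the skills-based format 43/153 = 28.1% → Format B
Format B wins overall and in every industry group — no reversal.

Yes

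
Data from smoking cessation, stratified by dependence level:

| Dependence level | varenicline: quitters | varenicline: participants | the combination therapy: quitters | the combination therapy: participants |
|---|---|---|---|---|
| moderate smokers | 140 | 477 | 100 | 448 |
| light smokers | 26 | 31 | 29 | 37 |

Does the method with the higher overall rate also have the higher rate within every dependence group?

Moderate smokers: varenicline 140/477 = 29.4%, the combination therapy 100/448 = 22.3% → varenicline
Light smokers: varenicline 26/31 = 83.9%, the combination therapy 29/37 = 78.4% → varenicline
Overall: varenicline 166/508 = 32.7%, the combination therapy 129/485 = 26.6% → varenicline
Varenicline wins overall and in every dependence group — no reversal.

Yes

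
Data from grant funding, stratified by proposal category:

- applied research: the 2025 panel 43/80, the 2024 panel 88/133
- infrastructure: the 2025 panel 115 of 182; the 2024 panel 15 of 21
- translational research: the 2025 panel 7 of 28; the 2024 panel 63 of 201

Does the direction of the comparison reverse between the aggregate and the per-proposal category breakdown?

Applied research: the 2025 panel 43/80 = 53.8%, the 2024 panel 88/133 = 66.2% → the 2024 panel
Infrastructure: the 2025 panel 115/182 = 63.2%, the 2024 panel 15/21 = 71.4% → the 2024 panel
Translational research: the 2025 panel 7/28 = 25.0%, the 2024 panel 63/201 = 31.3% → the 2024 panel
Overall: the 2025 panel 165/290 = 56.9%, the 2024 panel 166/355 = 46.8% → the 2025 panel
The 2024 panel wins each proposal group but the 2025 panel wins overall — the comparison reverses. The 2024 panel's proposals skew toward translational research, which has a lower base rate.

Yes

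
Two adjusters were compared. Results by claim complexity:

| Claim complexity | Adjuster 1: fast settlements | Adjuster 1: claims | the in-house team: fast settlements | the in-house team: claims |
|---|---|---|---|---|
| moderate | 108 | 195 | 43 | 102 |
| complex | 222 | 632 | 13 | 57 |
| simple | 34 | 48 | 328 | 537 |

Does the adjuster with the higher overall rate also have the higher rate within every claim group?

No

Moderate: Adjuster 1 108/195 = 55.4%, the in-house team 43/102 = 42.2% → Adjuster 1
Complex: Adjuster 1 222/632 = 35.1%, the in-house team 13/57 = 22.8% → Adjuster 1
Simple: Adjuster 1 34/48 = 70.8%, the in-house team 328/537 = 61.1% → Adjuster 1
Overall: Adjuster 1 364/875 = 41.6%, the in-house team 384/696 = 55.2% → the in-house team
Adjuster 1 wins each claim group but the in-house team wins overall — the comparison reverses. Adjuster 1's claims skew toward complex, which has a lower base rate.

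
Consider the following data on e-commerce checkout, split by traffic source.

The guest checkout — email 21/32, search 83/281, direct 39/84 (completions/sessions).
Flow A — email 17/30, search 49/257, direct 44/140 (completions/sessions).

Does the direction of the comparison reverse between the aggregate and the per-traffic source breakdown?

No

Email: the guest checkout 21/32 = 65.6%, Flow A 17/30 = 56.7% → the guest checkout
Search: the guest checkout 83/281 = 29.5%, Flow A 49/257 = 19.1% → the guest checkout
Direct: the guest checkout 39/84 = 46.4%, Flow A 44/140 = 31.4% → the guest checkout
Overall: the guest checkout 143/397 = 36.0%, Flow A 110/427 = 25.8% → the guest checkout
The guest checkout wins overall and in every traffic group — no reversal.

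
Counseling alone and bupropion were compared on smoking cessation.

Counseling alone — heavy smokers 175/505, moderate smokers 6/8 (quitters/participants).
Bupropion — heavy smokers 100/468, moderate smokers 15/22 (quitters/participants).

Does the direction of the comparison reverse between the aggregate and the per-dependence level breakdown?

Heavy smokers: counseling alone 175/505 = 34.7%, bupropion 100/468 = 21.4% → counseling alone
Moderate smokers: counseling alone 6/8 = 75.0%, bupropion 15/22 = 68.2% → counseling alone
Overall: counseling alone 181/513 = 35.3%, bupropion 115/490 = 23.5% → counseling alone
Counseling alone wins overall and in every dependence group — no reversal.

No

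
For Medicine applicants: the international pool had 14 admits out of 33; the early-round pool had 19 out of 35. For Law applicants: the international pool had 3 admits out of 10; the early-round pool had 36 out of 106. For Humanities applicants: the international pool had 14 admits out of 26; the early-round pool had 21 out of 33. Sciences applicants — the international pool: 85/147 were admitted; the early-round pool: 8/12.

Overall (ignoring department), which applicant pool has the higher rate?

Medicine: the international pool 14/33 = 42.4%, the early-round pool 19/35 = 54.3% → the early-round pool
Law: the international pool 3/10 = 30.0%, the early-round pool 36/106 = 34.0% → the early-round pool
Humanities: the international pool 14/26 = 53.8%, the early-round pool 21/33 = 63.6% → the early-round pool
Sciences: the international pool 85/147 = 57.8%, the early-round pool 8/12 = 66.7% → the early-round pool
Overall: the international pool 116/216 = 53.7%, the early-round pool 84/186 = 45.2% → the international pool
(The early-round pool wins every department group but the international pool wins overall — the early-round pool's applicants skew toward the low-rate Law group.)

the international pool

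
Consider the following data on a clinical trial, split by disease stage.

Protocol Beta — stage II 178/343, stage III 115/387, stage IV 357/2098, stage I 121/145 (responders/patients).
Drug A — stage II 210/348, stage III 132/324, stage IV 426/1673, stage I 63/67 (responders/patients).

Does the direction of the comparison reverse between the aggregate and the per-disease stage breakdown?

Stage II: Protocol Beta 178/343 = 51.9%, Drug A 210/348 = 60.3% → Drug A
Stage III: Protocol Beta 115/387 = 29.7%, Drug A 132/324 = 40.7% → Drug A
Stage IV: Protocol Beta 357/2098 = 17.0%, Drug A 426/1673 = 25.5% → Drug A
Stage I: Protocol Beta 121/145 = 83.4%, Drug A 63/67 = 94.0% → Drug A
Overall: Protocol Beta 771/2973 = 25.9%, Drug A 831/2412 = 34.5% → Drug A
Drug A wins overall and in every disease group — no reversal.

No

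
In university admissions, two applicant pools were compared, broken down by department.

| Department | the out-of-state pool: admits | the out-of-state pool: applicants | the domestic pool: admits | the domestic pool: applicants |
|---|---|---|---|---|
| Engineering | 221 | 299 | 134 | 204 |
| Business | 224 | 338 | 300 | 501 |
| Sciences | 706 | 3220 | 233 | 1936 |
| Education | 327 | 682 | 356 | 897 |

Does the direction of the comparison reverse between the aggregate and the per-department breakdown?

Engineering: the out-of-state pool 221/299 = 73.9%, the domestic pool 134/204 = 65.7% → the out-of-state pool
Business: the out-of-state pool 224/338 = 66.3%, the domestic pool 300/501 = 59.9% → the out-of-state pool
Sciences: the out-of-state pool 706/3220 = 21.9%, the domestic pool 233/1936 = 12.0% → the out-of-state pool
Education: the out-of-state pool 327/682 = 47.9%, the domestic pool 356/897 = 39.7% → the out-of-state pool
Overall: the out-of-state pool 1478/4539 = 32.6%, the domestic pool 1023/3538 = 28.9% → the out-of-state pool
The out-of-state pool wins overall and in every department group — no reversal.

No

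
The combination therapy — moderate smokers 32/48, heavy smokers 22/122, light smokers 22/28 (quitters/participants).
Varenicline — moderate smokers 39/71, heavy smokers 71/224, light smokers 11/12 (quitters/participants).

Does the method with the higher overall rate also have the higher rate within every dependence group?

No

Moderate smokers: the combination therapy 32/48 = 66.7%, varenicline 39/71 = 54.9% → the combination therapy
Heavy smokers: the combination therapy 22/122 = 18.0%, varenicline 71/224 = 31.7% → varenicline
Light smokers: the combination therapy 22/28 = 78.6%, varenicline 11/12 = 91.7% → varenicline
Overall: the combination therapy 76/198 = 38.4%, varenicline 121/307 = 39.4% → varenicline
Neither sweeps: the combination therapy wins 1 of 3 groups, varenicline wins 2. Varenicline wins overall but not every group — no Simpson reversal.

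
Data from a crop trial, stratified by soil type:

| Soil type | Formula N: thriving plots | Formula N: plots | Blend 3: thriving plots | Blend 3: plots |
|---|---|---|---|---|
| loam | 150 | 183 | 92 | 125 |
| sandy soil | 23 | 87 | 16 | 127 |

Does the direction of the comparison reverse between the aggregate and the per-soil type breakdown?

No

Loam: Formula N 150/183 = 82.0%, Blend 3 92/125 = 73.6% → Formula N
Sandy soil: Formula N 23/87 = 26.4%, Blend 3 16/127 = 12.6% → Formula N
Overall: Formula N 173/270 = 64.1%, Blend 3 108/252 = 42.9% → Formula N
Formula N wins overall and in every soil group — no reversal.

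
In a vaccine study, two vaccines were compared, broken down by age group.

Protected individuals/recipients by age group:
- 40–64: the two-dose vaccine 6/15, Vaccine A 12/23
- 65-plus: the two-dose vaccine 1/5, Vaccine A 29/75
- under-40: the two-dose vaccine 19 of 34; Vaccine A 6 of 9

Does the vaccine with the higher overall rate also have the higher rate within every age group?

40–64: the two-dose vaccine 6/15 = 40.0%, Vaccine A 12/23 = 52.2% → Vaccine A
65-plus: the two-dose vaccine 1/5 = 20.0%, Vaccine A 29/75 = 38.7% → Vaccine A
Under-40: the two-dose vaccine 19/34 = 55.9%, Vaccine A 6/9 = 66.7% → Vaccine A
Overall: the two-dose vaccine 26/54 = 48.1%, Vaccine A 47/107 = 43.9% → the two-dose vaccine
Vaccine A wins each age group but the two-dose vaccine wins overall — the comparison reverses. Vaccine A's recipients skew toward 65-plus, which has a lower base rate.

No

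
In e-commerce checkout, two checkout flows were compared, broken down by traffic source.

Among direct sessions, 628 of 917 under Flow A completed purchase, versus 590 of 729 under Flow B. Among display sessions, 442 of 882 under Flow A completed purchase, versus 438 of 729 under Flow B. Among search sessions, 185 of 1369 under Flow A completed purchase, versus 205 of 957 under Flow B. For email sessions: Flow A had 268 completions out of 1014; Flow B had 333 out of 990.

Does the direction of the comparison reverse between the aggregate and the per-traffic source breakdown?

Direct: Flow A 628/917 = 68.5%, Flow B 590/729 = 80.9% → Flow B
Display: Flow A 442/882 = 50.1%, Flow B 438/729 = 60.1% → Flow B
Search: Flow A 185/1369 = 13.5%, Flow B 205/957 = 21.4% → Flow B
Email: Flow A 268/1014 = 26.4%, Flow B 333/990 = 33.6% → Flow B
Overall: Flow A 1523/4182 = 36.4%, Flow B 1566/3405 = 46.0% → Flow B
Flow B wins overall and in every traffic group — no reversal.

No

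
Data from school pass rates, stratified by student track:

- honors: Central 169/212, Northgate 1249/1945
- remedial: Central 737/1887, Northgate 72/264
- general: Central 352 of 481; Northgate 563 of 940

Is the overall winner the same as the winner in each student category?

No

Honors: Central 169/212 = 79.7%, Northgate 1249/1945 = 64.2% → Central
Remedial: Central 737/1887 = 39.1%, Northgate 72/264 = 27.3% → Central
General: Central 352/481 = 73.2%, Northgate 563/940 = 59.9% → Central
Overall: Central 1258/2580 = 48.8%, Northgate 1884/3149 = 59.8% → Northgate
Central wins each student group but Northgate wins overall — the comparison reverses. Central's students skew toward remedial, which has a lower base rate.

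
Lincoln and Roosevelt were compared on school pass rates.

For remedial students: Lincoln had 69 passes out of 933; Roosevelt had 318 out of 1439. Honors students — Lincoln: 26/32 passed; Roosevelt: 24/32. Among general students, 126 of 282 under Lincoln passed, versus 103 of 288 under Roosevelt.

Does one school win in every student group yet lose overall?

No

Remedial: Lincoln 69/933 = 7.4%, Roosevelt 318/1439 = 22.1% → Roosevelt
Honors: Lincoln 26/32 = 81.2%, Roosevelt 24/32 = 75.0% → Lincoln
General: Lincoln 126/282 = 44.7%, Roosevelt 103/288 = 35.8% → Lincoln
Overall: Lincoln 221/1247 = 17.7%, Roosevelt 445/1759 = 25.3% → Roosevelt
Neither sweeps: Lincoln wins 2 of 3 groups, Roosevelt wins 1. Roosevelt wins overall but not every group — no Simpson reversal.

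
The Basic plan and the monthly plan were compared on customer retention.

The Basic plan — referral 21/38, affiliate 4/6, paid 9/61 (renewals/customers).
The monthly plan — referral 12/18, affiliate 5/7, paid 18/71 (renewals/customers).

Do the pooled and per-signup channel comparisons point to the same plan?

Yes

Referral: the Basic plan 21/38 = 55.3%, the monthly plan 12/18 = 66.7% → the monthly plan
Affiliate: the Basic plan 4/6 = 66.7%, the monthly plan 5/7 = 71.4% → the monthly plan
Paid: the Basic plan 9/61 = 14.8%, the monthly plan 18/71 = 25.4% → the monthly plan
Overall: the Basic plan 34/105 = 32.4%, the monthly plan 35/96 = 36.5% → the monthly plan
The monthly plan wins overall and in every signup group — no reversal.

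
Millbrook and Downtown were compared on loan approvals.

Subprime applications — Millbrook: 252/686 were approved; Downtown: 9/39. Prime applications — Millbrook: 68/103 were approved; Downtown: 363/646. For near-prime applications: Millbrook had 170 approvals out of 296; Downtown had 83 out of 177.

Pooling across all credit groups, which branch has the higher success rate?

Downtown

Subprime: Millbrook 252/686 = 36.7%, Downtown 9/39 = 23.1% → Millbrook
Prime: Millbrook 68/103 = 66.0%, Downtown 363/646 = 56.2% → Millbrook
Near-prime: Millbrook 170/296 = 57.4%, Downtown 83/177 = 46.9% → Millbrook
Overall: Millbrook 490/1085 = 45.2%, Downtown 455/862 = 52.8% → Downtown
(Millbrook wins every credit group but Downtown wins overall — Millbrook's applications skew toward the low-rate subprime group.)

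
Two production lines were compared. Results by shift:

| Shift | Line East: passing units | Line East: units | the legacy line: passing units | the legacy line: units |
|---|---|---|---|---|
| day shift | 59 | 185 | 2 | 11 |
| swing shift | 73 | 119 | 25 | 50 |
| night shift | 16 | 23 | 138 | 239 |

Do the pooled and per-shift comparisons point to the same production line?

No

Day shift: Line East 59/185 = 31.9%, the legacy line 2/11 = 18.2% → Line East
Swing shift: Line East 73/119 = 61.3%, the legacy line 25/50 = 50.0% → Line East
Night shift: Line East 16/23 = 69.6%, the legacy line 138/239 = 57.7% → Line East
Overall: Line East 148/327 = 45.3%, the legacy line 165/300 = 55.0% → the legacy line
Line East wins each shift group but the legacy line wins overall — the comparison reverses. Line East's units skew toward day shift, which has a lower base rate.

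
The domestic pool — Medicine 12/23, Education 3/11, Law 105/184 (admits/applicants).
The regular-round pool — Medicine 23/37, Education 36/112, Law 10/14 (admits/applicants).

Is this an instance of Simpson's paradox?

Medicine: the domestic pool 12/23 = 52.2%, the regular-round pool 23/37 = 62.2% → the regular-round pool
Education: the domestic pool 3/11 = 27.3%, the regular-round pool 36/112 = 32.1% → the regular-round pool
Law: the domestic pool 105/184 = 57.1%, the regular-round pool 10/14 = 71.4% → the regular-round pool
Overall: the domestic pool 120/218 = 55.0%, the regular-round pool 69/163 = 42.3% → the domestic pool
The regular-round pool wins each department group but the domestic pool wins overall — the comparison reverses. The regular-round pool's applicants skew toward Education, which has a lower base rate.

Yes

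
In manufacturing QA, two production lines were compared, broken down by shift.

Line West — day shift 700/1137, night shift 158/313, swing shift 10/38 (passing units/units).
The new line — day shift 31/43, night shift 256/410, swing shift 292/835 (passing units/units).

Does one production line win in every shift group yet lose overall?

Day shift: Line West 700/1137 = 61.6%, the new line 31/43 = 72.1% → the new line
Night shift: Line West 158/313 = 50.5%, the new line 256/410 = 62.4% → the new line
Swing shift: Line West 10/38 = 26.3%, the new line 292/835 = 35.0% → the new line
Overall: Line West 868/1488 = 58.3%, the new line 579/1288 = 45.0% → Line West
The new line wins each shift group but Line West wins overall — the comparison reverses. The new line's units skew toward swing shift, which has a lower base rate.

Yes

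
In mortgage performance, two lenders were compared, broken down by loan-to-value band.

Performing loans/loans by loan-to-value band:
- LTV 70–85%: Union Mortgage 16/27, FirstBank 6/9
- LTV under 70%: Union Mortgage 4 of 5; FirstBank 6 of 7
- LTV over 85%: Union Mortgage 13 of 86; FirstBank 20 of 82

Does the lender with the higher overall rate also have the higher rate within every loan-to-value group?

LTV 70–85%: Union Mortgage 16/27 = 59.3%, FirstBank 6/9 = 66.7% → FirstBank
LTV under 70%: Union Mortgage 4/5 = 80.0%, FirstBank 6/7 = 85.7% → FirstBank
LTV over 85%: Union Mortgage 13/86 = 15.1%, FirstBank 20/82 = 24.4% → FirstBank
Overall: Union Mortgage 33/118 = 28.0%, FirstBank 32/98 = 32.7% → FirstBank
FirstBank wins overall and in every loan-to-value group — no reversal.

Yes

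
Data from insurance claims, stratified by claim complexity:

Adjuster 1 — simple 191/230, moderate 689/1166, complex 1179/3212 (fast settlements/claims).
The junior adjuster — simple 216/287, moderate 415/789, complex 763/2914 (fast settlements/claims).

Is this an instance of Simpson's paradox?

No

Simple: Adjuster 1 191/230 = 83.0%, the junior adjuster 216/287 = 75.3% → Adjuster 1
Moderate: Adjuster 1 689/1166 = 59.1%, the junior adjuster 415/789 = 52.6% → Adjuster 1
Complex: Adjuster 1 1179/3212 = 36.7%, the junior adjuster 763/2914 = 26.2% → Adjuster 1
Overall: Adjuster 1 2059/4608 = 44.7%, the junior adjuster 1394/3990 = 34.9% → Adjuster 1
Adjuster 1 wins overall and in every claim group — no reversal.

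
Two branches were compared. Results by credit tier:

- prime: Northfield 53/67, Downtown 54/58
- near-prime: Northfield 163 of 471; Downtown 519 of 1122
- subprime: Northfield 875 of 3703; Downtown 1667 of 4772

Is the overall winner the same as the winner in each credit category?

Yes

Prime: Northfield 53/67 = 79.1%, Downtown 54/58 = 93.1% → Downtown
Near-prime: Northfield 163/471 = 34.6%, Downtown 519/1122 = 46.3% → Downtown
Subprime: Northfield 875/3703 = 23.6%, Downtown 1667/4772 = 34.9% → Downtown
Overall: Northfield 1091/4241 = 25.7%, Downtown 2240/5952 = 37.6% → Downtown
Downtown wins overall and in every credit group — no reversal.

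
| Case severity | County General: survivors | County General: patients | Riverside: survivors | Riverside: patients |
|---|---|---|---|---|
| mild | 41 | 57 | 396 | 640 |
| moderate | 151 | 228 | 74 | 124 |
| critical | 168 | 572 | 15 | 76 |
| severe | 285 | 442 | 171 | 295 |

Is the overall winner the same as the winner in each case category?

No

Mild: County General 41/57 = 71.9%, Riverside 396/640 = 61.9% → County General
Moderate: County General 151/228 = 66.2%, Riverside 74/124 = 59.7% → County General
Critical: County General 168/572 = 29.4%, Riverside 15/76 = 19.7% → County General
Severe: County General 285/442 = 64.5%, Riverside 171/295 = 58.0% → County General
Overall: County General 645/1299 = 49.7%, Riverside 656/1135 = 57.8% → Riverside
County General wins each case group but Riverside wins overall — the comparison reverses. County General's patients skew toward critical, which has a lower base rate.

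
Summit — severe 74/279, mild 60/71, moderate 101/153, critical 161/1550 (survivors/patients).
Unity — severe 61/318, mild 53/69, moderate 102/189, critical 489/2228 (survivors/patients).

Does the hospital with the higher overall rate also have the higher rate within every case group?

Severe: Summit 74/279 = 26.5%, Unity 61/318 = 19.2% → Summit
Mild: Summit 60/71 = 84.5%, Unity 53/69 = 76.8% → Summit
Moderate: Summit 101/153 = 66.0%, Unity 102/189 = 54.0% → Summit
Critical: Summit 161/1550 = 10.4%, Unity 489/2228 = 21.9% → Unity
Overall: Summit 396/2053 = 19.3%, Unity 705/2804 = 25.1% → Unity
Neither sweeps: Summit wins 3 of 4 groups, Unity wins 1. Unity wins overall but not every group — no Simpson reversal.

No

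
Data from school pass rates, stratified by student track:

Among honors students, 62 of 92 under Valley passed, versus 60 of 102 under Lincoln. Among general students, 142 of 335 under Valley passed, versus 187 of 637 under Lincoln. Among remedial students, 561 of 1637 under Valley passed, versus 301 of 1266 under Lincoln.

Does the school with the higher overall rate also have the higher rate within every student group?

Yes

Honors: Valley 62/92 = 67.4%, Lincoln 60/102 = 58.8% → Valley
General: Valley 142/335 = 42.4%, Lincoln 187/637 = 29.4% → Valley
Remedial: Valley 561/1637 = 34.3%, Lincoln 301/1266 = 23.8% → Valley
Overall: Valley 765/2064 = 37.1%, Lincoln 548/2005 = 27.3% → Valley
Valley wins overall and in every student group — no reversal.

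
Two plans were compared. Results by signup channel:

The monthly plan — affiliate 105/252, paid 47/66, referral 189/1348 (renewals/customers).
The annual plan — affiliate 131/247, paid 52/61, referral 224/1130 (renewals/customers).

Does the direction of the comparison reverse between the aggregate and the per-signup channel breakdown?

No

Affiliate: the monthly plan 105/252 = 41.7%, the annual plan 131/247 = 53.0% → the annual plan
Paid: the monthly plan 47/66 = 71.2%, the annual plan 52/61 = 85.2% → the annual plan
Referral: the monthly plan 189/1348 = 14.0%, the annual plan 224/1130 = 19.8% → the annual plan
Overall: the monthly plan 341/1666 = 20.5%, the annual plan 407/1438 = 28.3% → the annual plan
The annual plan wins overall and in every signup group — no reversal.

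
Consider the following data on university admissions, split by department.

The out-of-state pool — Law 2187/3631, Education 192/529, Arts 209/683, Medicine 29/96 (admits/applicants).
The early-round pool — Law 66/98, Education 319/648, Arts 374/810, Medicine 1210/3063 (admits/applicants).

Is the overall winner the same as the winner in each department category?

No

Law: the out-of-state pool 2187/3631 = 60.2%, the early-round pool 66/98 = 67.3% → the early-round pool
Education: the out-of-state pool 192/529 = 36.3%, the early-round pool 319/648 = 49.2% → the early-round pool
Arts: the out-of-state pool 209/683 = 30.6%, the early-round pool 374/810 = 46.2% → the early-round pool
Medicine: the out-of-state pool 29/96 = 30.2%, the early-round pool 1210/3063 = 39.5% → the early-round pool
Overall: the out-of-state pool 2617/4939 = 53.0%, the early-round pool 1969/4619 = 42.6% → the out-of-state pool
The early-round pool wins each department group but the out-of-state pool wins overall — the comparison reverses. The early-round pool's applicants skew toward Medicine, which has a lower base rate.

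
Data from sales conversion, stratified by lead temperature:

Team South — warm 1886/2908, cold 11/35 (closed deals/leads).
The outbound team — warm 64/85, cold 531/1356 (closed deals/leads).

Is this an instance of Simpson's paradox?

Warm: Team South 1886/2908 = 64.9%, the outbound team 64/85 = 75.3% → the outbound team
Cold: Team South 11/35 = 31.4%, the outbound team 531/1356 = 39.2% → the outbound team
Overall: Team South 1897/2943 = 64.5%, the outbound team 595/1441 = 41.3% → Team South
The outbound team wins each lead group but Team South wins overall — the comparison reverses. The outbound team's leads skew toward cold, which has a lower base rate.

Yes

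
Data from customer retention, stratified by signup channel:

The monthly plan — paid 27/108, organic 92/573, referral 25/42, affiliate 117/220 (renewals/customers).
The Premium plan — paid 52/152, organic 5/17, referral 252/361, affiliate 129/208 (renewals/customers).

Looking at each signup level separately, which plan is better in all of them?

Paid: the monthly plan 27/108 = 25.0%, the Premium plan 52/152 = 34.2% → the Premium plan
Organic: the monthly plan 92/573 = 16.1%, the Premium plan 5/17 = 29.4% → the Premium plan
Referral: the monthly plan 25/42 = 59.5%, the Premium plan 252/361 = 69.8% → the Premium plan
Affiliate: the monthly plan 117/220 = 53.2%, the Premium plan 129/208 = 62.0% → the Premium plan
The Premium plan has the higher rate in all 4 groups.

the Premium plan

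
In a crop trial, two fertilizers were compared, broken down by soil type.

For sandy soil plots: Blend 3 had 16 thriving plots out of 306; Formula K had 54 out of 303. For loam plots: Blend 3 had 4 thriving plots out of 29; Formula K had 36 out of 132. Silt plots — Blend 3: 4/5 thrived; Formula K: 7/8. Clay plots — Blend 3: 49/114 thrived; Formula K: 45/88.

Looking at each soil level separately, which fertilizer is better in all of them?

Formula K

Sandy soil: Blend 3 16/306 = 5.2%, Formula K 54/303 = 17.8% → Formula K
Loam: Blend 3 4/29 = 13.8%, Formula K 36/132 = 27.3% → Formula K
Silt: Blend 3 4/5 = 80.0%, Formula K 7/8 = 87.5% → Formula K
Clay: Blend 3 49/114 = 43.0%, Formula K 45/88 = 51.1% → Formula K
Formula K has the higher rate in all 4 groups.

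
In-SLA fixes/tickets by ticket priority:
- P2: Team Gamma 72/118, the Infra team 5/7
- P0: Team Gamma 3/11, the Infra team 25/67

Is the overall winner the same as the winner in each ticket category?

P2: Team Gamma 72/118 = 61.0%, the Infra team 5/7 = 71.4% → the Infra team
P0: Team Gamma 3/11 = 27.3%, the Infra team 25/67 = 37.3% → the Infra team
Overall: Team Gamma 75/129 = 58.1%, the Infra team 30/74 = 40.5% → Team Gamma
The Infra team wins each ticket group but Team Gamma wins overall — the comparison reverses. The Infra team's tickets skew toward P0, which has a lower base rate.

No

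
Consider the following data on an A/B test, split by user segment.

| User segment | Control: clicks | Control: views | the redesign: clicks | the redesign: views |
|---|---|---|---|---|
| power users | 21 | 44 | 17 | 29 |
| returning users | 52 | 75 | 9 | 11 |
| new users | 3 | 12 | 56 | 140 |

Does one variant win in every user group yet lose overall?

Power users: Control 21/44 = 47.7%, the redesign 17/29 = 58.6% → the redesign
Returning users: Control 52/75 = 69.3%, the redesign 9/11 = 81.8% → the redesign
New users: Control 3/12 = 25.0%, the redesign 56/140 = 40.0% → the redesign
Overall: Control 76/131 = 58.0%, the redesign 82/180 = 45.6% → Control
The redesign wins each user group but Control wins overall — the comparison reverses. The redesign's views skew toward new users, which has a lower base rate.

Yes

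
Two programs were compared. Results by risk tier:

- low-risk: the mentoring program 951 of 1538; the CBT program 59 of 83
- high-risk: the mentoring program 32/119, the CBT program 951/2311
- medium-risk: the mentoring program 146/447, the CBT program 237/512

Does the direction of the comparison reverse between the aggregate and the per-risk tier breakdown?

Yes

Low-risk: the mentoring program 951/1538 = 61.8%, the CBT program 59/83 = 71.1% → the CBT program
High-risk: the mentoring program 32/119 = 26.9%, the CBT program 951/2311 = 41.2% → the CBT program
Medium-risk: the mentoring program 146/447 = 32.7%, the CBT program 237/512 = 46.3% → the CBT program
Overall: the mentoring program 1129/2104 = 53.7%, the CBT program 1247/2906 = 42.9% → the mentoring program
The CBT program wins each risk group but the mentoring program wins overall — the comparison reverses. The CBT program's participants skew toward high-risk, which has a lower base rate.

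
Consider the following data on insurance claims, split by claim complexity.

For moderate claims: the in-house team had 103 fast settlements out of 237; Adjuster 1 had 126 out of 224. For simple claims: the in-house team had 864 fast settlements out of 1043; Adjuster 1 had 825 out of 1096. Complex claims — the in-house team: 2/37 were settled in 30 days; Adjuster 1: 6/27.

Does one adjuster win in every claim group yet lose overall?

Moderate: the in-house team 103/237 = 43.5%, Adjuster 1 126/224 = 56.2% → Adjuster 1
Simple: the in-house team 864/1043 = 82.8%, Adjuster 1 825/1096 = 75.3% → the in-house team
Complex: the in-house team 2/37 = 5.4%, Adjuster 1 6/27 = 22.2% → Adjuster 1
Overall: the in-house team 969/1317 = 73.6%, Adjuster 1 957/1347 = 71.0% → the in-house team
Neither sweeps: the in-house team wins 1 of 3 groups, Adjuster 1 wins 2. The in-house team wins overall but not every group — no Simpson reversal.

No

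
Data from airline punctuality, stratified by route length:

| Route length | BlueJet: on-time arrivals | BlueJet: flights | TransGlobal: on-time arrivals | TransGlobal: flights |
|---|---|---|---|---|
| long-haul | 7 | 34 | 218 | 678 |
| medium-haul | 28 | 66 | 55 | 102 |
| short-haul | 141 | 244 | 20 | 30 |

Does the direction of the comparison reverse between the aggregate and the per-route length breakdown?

Long-haul: BlueJet 7/34 = 20.6%, TransGlobal 218/678 = 32.2% → TransGlobal
Medium-haul: BlueJet 28/66 = 42.4%, TransGlobal 55/102 = 53.9% → TransGlobal
Short-haul: BlueJet 141/244 = 57.8%, TransGlobal 20/30 = 66.7% → TransGlobal
Overall: BlueJet 176/344 = 51.2%, TransGlobal 293/810 = 36.2% → BlueJet
TransGlobal wins each route group but BlueJet wins overall — the comparison reverses. TransGlobal's flights skew toward long-haul, which has a lower base rate.

Yes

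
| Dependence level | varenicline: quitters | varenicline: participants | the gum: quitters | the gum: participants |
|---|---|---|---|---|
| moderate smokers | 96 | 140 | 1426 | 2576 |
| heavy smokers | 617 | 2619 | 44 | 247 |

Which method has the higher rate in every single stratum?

Moderate smokers: varenicline 96/140 = 68.6%, the gum 1426/2576 = 55.4% → varenicline
Heavy smokers: varenicline 617/2619 = 23.6%, the gum 44/247 = 17.8% → varenicline
Varenicline has the higher rate in both groups.

varenicline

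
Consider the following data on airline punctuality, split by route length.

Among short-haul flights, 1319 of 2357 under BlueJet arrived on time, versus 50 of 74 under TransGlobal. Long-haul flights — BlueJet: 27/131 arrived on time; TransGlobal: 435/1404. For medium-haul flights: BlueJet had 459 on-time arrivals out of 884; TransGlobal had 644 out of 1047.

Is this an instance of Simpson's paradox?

Short-haul: BlueJet 1319/2357 = 56.0%, TransGlobal 50/74 = 67.6% → TransGlobal
Long-haul: BlueJet 27/131 = 20.6%, TransGlobal 435/1404 = 31.0% → TransGlobal
Medium-haul: BlueJet 459/884 = 51.9%, TransGlobal 644/1047 = 61.5% → TransGlobal
Overall: BlueJet 1805/3372 = 53.5%, TransGlobal 1129/2525 = 44.7% → BlueJet
TransGlobal wins each route group but BlueJet wins overall — the comparison reverses. TransGlobal's flights skew toward long-haul, which has a lower base rate.

Yes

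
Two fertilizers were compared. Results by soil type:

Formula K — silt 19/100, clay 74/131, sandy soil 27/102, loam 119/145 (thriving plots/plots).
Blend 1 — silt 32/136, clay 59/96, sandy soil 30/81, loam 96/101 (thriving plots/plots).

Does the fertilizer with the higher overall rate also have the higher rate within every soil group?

Silt: Formula K 19/100 = 19.0%, Blend 1 32/136 = 23.5% → Blend 1
Clay: Formula K 74/131 = 56.5%, Blend 1 59/96 = 61.5% → Blend 1
Sandy soil: Formula K 27/102 = 26.5%, Blend 1 30/81 = 37.0% → Blend 1
Loam: Formula K 119/145 = 82.1%, Blend 1 96/101 = 95.0% → Blend 1
Overall: Formula K 239/478 = 50.0%, Blend 1 217/414 = 52.4% → Blend 1
Blend 1 wins overall and in every soil group — no reversal.

Yes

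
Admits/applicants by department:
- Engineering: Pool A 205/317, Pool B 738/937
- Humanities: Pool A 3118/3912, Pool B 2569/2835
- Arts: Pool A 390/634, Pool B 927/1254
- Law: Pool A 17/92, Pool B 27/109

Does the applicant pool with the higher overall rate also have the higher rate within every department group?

Engineering: Pool A 205/317 = 64.7%, Pool B 738/937 = 78.8% → Pool B
Humanities: Pool A 3118/3912 = 79.7%, Pool B 2569/2835 = 90.6% → Pool B
Arts: Pool A 390/634 = 61.5%, Pool B 927/1254 = 73.9% → Pool B
Law: Pool A 17/92 = 18.5%, Pool B 27/109 = 24.8% → Pool B
Overall: Pool A 3730/4955 = 75.3%, Pool B 4261/5135 = 83.0% → Pool B
Pool B wins overall and in every department group — no reversal.

Yes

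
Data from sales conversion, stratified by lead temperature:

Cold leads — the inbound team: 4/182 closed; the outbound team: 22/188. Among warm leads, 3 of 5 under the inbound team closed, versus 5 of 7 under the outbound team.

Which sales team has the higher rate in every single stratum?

Cold: the inbound team 4/182 = 2.2%, the outbound team 22/188 = 11.7% → the outbound team
Warm: the inbound team 3/5 = 60.0%, the outbound team 5/7 = 71.4% → the outbound team
The outbound team has the higher rate in both groups.

the outbound team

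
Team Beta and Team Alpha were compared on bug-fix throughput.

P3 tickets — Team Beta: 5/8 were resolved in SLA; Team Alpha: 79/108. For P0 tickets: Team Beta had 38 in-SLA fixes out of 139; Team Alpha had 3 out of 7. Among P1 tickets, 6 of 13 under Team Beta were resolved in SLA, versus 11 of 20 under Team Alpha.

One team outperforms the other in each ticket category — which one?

Team Alpha

P3: Team Beta 5/8 = 62.5%, Team Alpha 79/108 = 73.1% → Team Alpha
P0: Team Beta 38/139 = 27.3%, Team Alpha 3/7 = 42.9% → Team Alpha
P1: Team Beta 6/13 = 46.2%, Team Alpha 11/20 = 55.0% → Team Alpha
Team Alpha has the higher rate in all 3 groups.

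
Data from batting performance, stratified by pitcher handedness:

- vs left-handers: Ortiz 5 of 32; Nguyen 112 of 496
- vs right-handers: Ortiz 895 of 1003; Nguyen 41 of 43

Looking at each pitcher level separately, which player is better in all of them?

Nguyen

Vs left-handers: Ortiz 5/32 = 15.6%, Nguyen 112/496 = 22.6% → Nguyen
Vs right-handers: Ortiz 895/1003 = 89.2%, Nguyen 41/43 = 95.3% → Nguyen
Nguyen has the higher rate in both groups.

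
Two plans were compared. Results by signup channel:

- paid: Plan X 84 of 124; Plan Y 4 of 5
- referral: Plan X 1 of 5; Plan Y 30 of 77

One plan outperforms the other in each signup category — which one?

Paid: Plan X 84/124 = 67.7%, Plan Y 4/5 = 80.0% → Plan Y
Referral: Plan X 1/5 = 20.0%, Plan Y 30/77 = 39.0% → Plan Y
Plan Y has the higher rate in both groups.

Plan Y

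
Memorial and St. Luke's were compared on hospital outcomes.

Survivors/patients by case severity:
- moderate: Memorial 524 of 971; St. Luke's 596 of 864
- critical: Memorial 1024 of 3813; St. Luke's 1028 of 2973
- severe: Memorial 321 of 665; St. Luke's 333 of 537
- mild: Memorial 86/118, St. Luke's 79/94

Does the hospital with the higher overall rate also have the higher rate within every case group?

Yes

Moderate: Memorial 524/971 = 54.0%, St. Luke's 596/864 = 69.0% → St. Luke's
Critical: Memorial 1024/3813 = 26.9%, St. Luke's 1028/2973 = 34.6% → St. Luke's
Severe: Memorial 321/665 = 48.3%, St. Luke's 333/537 = 62.0% → St. Luke's
Mild: Memorial 86/118 = 72.9%, St. Luke's 79/94 = 84.0% → St. Luke's
Overall: Memorial 1955/5567 = 35.1%, St. Luke's 2036/4468 = 45.6% → St. Luke's
St. Luke's wins overall and in every case group — no reversal.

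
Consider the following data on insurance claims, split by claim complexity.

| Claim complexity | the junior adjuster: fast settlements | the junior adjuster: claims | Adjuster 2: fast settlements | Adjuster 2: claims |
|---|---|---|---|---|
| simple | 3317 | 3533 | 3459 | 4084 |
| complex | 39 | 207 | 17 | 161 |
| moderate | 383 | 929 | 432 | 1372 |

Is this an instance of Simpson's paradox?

No

Simple: the junior adjuster 3317/3533 = 93.9%, Adjuster 2 3459/4084 = 84.7% → the junior adjuster
Complex: the junior adjuster 39/207 = 18.8%, Adjuster 2 17/161 = 10.6% → the junior adjuster
Moderate: the junior adjuster 383/929 = 41.2%, Adjuster 2 432/1372 = 31.5% → the junior adjuster
Overall: the junior adjuster 3739/4669 = 80.1%, Adjuster 2 3908/5617 = 69.6% → the junior adjuster
The junior adjuster wins overall and in every claim group — no reversal.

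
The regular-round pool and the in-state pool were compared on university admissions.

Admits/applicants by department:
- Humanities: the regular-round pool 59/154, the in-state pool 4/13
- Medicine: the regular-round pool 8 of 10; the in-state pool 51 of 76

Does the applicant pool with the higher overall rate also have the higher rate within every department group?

Humanities: the regular-round pool 59/154 = 38.3%, the in-state pool 4/13 = 30.8% → the regular-round pool
Medicine: the regular-round pool 8/10 = 80.0%, the in-state pool 51/76 = 67.1% → the regular-round pool
Overall: the regular-round pool 67/164 = 40.9%, the in-state pool 55/89 = 61.8% → the in-state pool
The regular-round pool wins each department group but the in-state pool wins overall — the comparison reverses. The regular-round pool's applicants skew toward Humanities, which has a lower base rate.

No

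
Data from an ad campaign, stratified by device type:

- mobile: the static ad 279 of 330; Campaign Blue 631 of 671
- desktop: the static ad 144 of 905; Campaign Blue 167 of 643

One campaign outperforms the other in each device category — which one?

Mobile: the static ad 279/330 = 84.5%, Campaign Blue 631/671 = 94.0% → Campaign Blue
Desktop: the static ad 144/905 = 15.9%, Campaign Blue 167/643 = 26.0% → Campaign Blue
Campaign Blue has the higher rate in both groups.

Campaign Blue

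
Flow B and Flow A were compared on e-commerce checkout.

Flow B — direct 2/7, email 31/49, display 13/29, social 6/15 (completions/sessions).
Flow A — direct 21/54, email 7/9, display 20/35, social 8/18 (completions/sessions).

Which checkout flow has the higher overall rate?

Direct: Flow B 2/7 = 28.6%, Flow A 21/54 = 38.9% → Flow A
Email: Flow B 31/49 = 63.3%, Flow A 7/9 = 77.8% → Flow A
Display: Flow B 13/29 = 44.8%, Flow A 20/35 = 57.1% → Flow A
Social: Flow B 6/15 = 40.0%, Flow A 8/18 = 44.4% → Flow A
Overall: Flow B 52/100 = 52.0%, Flow A 56/116 = 48.3% → Flow B
(Flow A wins every traffic group but Flow B wins overall — Flow A's sessions skew toward the low-rate direct group.)

Flow B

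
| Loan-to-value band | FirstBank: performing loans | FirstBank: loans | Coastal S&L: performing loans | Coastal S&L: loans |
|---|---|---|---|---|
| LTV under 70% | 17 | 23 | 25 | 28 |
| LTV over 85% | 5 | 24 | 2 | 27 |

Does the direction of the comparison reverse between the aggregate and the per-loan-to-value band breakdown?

No

LTV under 70%: FirstBank 17/23 = 73.9%, Coastal S&L 25/28 = 89.3% → Coastal S&L
LTV over 85%: FirstBank 5/24 = 20.8%, Coastal S&L 2/27 = 7.4% → FirstBank
Overall: FirstBank 22/47 = 46.8%, Coastal S&L 27/55 = 49.1% → Coastal S&L
Neither sweeps: FirstBank wins 1 of 2 groups, Coastal S&L wins 1. Coastal S&L wins overall but not every group — no Simpson reversal.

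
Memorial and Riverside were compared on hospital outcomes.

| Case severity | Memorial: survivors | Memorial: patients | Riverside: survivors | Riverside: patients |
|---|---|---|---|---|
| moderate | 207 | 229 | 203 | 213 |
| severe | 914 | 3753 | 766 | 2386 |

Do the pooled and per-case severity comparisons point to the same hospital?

Yes

Moderate: Memorial 207/229 = 90.4%, Riverside 203/213 = 95.3% → Riverside
Severe: Memorial 914/3753 = 24.4%, Riverside 766/2386 = 32.1% → Riverside
Overall: Memorial 1121/3982 = 28.2%, Riverside 969/2599 = 37.3% → Riverside
Riverside wins overall and in every case group — no reversal.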